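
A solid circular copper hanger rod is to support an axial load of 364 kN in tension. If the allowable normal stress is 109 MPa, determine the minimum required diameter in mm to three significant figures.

Required area A ≥ P/σ_allow = 364000/109 = 3339 mm².
For a solid circular section, d ≥ √(4A/π) = 65.21 mm.

65.2 mm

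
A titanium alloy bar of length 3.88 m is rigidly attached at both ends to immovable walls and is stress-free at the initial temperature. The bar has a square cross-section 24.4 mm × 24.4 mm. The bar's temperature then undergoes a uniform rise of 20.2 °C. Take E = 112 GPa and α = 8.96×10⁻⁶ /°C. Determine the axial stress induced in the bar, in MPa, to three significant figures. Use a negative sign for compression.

Free thermal expansion αLΔT = 8.96e-6 · 3880 · 20.2 = 0.7022 mm.
The walls impose strain ε = −(0.7022)/3880 = -1.8099e-04; σ = Eε = 112000 · -1.8099e-04 = -20.27 MPa.

-20.3 MPa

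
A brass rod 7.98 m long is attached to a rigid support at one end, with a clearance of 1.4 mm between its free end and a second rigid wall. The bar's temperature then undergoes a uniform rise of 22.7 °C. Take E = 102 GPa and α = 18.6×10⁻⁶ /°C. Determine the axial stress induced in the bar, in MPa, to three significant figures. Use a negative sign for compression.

Free thermal expansion αLΔT = 18.6e-6 · 7980 · 22.7 = 3.369 mm.
The walls engage after the gap closes; constrained expansion = 3.369 − 1.4 = 1.969 mm.
The walls impose strain ε = −(1.969)/7980 = -2.4678e-04; σ = Eε = 102000 · -2.4678e-04 = -25.17 MPa.

-25.2 MPa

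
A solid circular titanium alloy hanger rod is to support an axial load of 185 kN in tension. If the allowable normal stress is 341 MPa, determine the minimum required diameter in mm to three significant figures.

26.3 mm

Required area A ≥ P/σ_allow = 185000/341 = 542.5 mm².
For a solid circular section, d ≥ √(4A/π) = 26.28 mm.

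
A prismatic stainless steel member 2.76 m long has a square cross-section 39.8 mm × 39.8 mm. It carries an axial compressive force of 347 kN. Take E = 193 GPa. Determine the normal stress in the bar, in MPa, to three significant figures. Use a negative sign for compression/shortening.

A = 1584 mm².
σ = N/A = -347000/1584 = -219.1 MPa.

-219 MPa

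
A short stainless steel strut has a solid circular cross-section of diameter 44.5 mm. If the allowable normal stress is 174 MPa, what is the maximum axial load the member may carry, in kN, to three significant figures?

A = 1555 mm².
P_max = σ_allow · A = 174 · 1555 = 270600 N = 270.6 kN.

271 kN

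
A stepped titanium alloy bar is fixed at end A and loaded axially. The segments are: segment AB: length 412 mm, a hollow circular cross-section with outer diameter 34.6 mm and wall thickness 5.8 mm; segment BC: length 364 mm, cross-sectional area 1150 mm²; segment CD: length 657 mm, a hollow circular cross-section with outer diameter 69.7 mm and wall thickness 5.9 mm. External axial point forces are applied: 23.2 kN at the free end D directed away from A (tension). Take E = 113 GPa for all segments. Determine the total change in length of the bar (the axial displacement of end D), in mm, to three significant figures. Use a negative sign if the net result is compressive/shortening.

0.340 mm

Internal axial forces (sectioning from the free end, tension +): N_CD = 23.2 kN, N_BC = 23.2 kN, N_AB = 23.2 kN.
A_AB = 524.8 mm².
A_CD = 1183 mm².
δ_AB = 23200·412/(524.8·113000) = 0.1612 mm
δ_BC = 23200·364/(1150·113000) = 0.06498 mm
δ_CD = 23200·657/(1183·113000) = 0.1141 mm
δ = Σδ_i = 0.3402 mm.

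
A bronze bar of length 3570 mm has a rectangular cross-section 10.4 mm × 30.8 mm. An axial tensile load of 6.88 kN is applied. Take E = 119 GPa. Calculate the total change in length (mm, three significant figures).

A = 320.3 mm².
δ_mech = NL/(AE) = 6880·3570/(320.3·119000) = 0.6444 mm.

0.644 mm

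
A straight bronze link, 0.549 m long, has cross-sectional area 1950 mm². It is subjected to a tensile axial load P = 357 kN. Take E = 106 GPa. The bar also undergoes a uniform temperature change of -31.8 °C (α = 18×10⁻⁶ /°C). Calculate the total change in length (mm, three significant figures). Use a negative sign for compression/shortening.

0.634 mm

δ_mech = NL/(AE) = 357000·549/(1950·106000) = 0.9482 mm.
δ_thermal = αLΔT = 18e-6·549·-31.8 = -0.3142 mm.
δ = δ_mech + δ_thermal = 0.634 mm.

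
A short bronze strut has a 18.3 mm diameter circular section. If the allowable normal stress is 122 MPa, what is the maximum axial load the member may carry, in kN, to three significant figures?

32.1 kN

A = 263 mm².
P_max = σ_allow · A = 122 · 263 = 32090 N = 32.09 kN.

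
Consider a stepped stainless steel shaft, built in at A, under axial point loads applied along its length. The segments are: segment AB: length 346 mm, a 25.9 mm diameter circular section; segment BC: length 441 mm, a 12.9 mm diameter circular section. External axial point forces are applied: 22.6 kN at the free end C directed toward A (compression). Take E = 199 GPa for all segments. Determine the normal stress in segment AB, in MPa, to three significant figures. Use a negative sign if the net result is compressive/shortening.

-42.9 MPa

Internal axial forces (sectioning from the free end, tension +): N_BC = -22.6 kN, N_AB = -22.6 kN.
A_AB = 526.9 mm².
σ_AB = N_AB/A_AB = -22600/526.9 = -42.9 MPa.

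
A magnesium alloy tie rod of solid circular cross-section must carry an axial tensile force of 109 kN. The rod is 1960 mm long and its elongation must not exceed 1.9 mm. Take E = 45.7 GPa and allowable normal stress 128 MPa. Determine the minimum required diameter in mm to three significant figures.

56.0 mm

Required area A ≥ P/σ_allow = 109000/128 = 851.6 mm².
For a solid circular section, d ≥ √(4A/π) = 32.93 mm.
Elongation limit: A ≥ PL/(Eδ_allow) = 109000·1960/(45700·1.9) = 2460 mm² ⇒ d ≥ 55.97 mm.
The elongation limit governs.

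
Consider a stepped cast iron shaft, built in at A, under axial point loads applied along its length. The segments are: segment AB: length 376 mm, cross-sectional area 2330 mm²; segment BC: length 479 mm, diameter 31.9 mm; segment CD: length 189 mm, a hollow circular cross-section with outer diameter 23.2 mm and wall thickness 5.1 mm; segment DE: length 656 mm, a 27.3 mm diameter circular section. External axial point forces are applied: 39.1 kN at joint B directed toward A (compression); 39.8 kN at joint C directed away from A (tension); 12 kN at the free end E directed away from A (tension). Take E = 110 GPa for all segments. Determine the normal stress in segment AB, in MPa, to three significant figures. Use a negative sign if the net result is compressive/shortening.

Internal axial forces (sectioning from the free end, tension +): N_DE = 12 kN, N_CD = 12 kN, N_BC = 51.8 kN, N_AB = 12.7 kN.
σ_AB = N_AB/A_AB = 12700/2330 = 5.451 MPa.

5.45 MPa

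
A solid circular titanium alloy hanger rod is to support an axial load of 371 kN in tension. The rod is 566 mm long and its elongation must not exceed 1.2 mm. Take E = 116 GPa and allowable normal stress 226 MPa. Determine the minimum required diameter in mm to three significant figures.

45.7 mm

Required area A ≥ P/σ_allow = 371000/226 = 1642 mm².
For a solid circular section, d ≥ √(4A/π) = 45.72 mm.
Elongation limit: A ≥ PL/(Eδ_allow) = 371000·566/(116000·1.2) = 1509 mm² ⇒ d ≥ 43.83 mm.
The stress limit governs.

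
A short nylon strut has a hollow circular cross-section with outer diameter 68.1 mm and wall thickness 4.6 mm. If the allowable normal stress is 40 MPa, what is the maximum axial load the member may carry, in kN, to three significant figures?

A = 917.7 mm².
P_max = σ_allow · A = 40 · 917.7 = 36710 N = 36.71 kN.

36.7 kN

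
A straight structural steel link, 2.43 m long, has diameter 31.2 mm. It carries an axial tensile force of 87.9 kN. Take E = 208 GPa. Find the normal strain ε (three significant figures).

5.53e-04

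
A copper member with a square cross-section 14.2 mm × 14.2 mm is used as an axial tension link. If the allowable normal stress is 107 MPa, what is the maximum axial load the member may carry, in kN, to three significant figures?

A = 201.6 mm².
P_max = σ_allow · A = 107 · 201.6 = 21580 N = 21.58 kN.

21.6 kN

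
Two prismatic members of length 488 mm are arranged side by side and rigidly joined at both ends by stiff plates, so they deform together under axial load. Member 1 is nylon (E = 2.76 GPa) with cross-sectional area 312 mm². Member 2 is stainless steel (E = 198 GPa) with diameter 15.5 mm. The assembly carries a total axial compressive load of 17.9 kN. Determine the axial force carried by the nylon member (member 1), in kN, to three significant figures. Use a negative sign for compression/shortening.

A_2 = 188.7 mm².
Equal strain + equilibrium ⇒ each member carries load in proportion to AE: A₁E₁ = 861100 N, A₂E₂ = 37360000 N, ΣAE = 38220000 N.
F₁ = P·A₁E₁/ΣAE = -17900·861100/38220000 = -403.3 N.

-0.403 kN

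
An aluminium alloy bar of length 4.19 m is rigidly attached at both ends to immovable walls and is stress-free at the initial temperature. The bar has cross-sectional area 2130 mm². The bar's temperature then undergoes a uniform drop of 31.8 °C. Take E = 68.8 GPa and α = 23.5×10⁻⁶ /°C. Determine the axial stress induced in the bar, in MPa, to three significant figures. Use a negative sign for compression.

51.4 MPa

Free thermal expansion αLΔT = 23.5e-6 · 4190 · -31.8 = -3.131 mm.
The walls impose strain ε = −(-3.131)/4190 = 7.4730e-04; σ = Eε = 68800 · 7.4730e-04 = 51.41 MPa.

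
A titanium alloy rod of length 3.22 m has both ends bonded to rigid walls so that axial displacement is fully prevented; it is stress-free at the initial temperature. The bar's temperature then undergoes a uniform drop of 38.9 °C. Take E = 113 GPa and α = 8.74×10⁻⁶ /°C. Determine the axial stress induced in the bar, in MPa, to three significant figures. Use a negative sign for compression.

38.4 MPa

Free thermal expansion αLΔT = 8.74e-6 · 3220 · -38.9 = -1.095 mm.
The walls impose strain ε = −(-1.095)/3220 = 3.3999e-04; σ = Eε = 113000 · 3.3999e-04 = 38.42 MPa.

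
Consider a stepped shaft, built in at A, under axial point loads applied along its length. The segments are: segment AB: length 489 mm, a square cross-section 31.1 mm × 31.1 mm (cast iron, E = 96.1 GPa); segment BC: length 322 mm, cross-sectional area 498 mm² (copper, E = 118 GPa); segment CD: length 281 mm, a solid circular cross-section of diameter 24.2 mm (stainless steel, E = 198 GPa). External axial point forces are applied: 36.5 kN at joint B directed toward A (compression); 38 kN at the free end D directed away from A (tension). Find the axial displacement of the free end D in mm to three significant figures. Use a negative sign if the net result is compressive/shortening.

0.333 mm

Internal axial forces (sectioning from the free end, tension +): N_CD = 38 kN, N_BC = 38 kN, N_AB = 1.5 kN.
A_AB = 967.2 mm².
A_CD = 460 mm².
δ_AB = 1500·489/(967.2·96100) = 0.007891 mm
δ_BC = 38000·322/(498·118000) = 0.2082 mm
δ_CD = 38000·281/(460·198000) = 0.1172 mm
δ = Σδ_i = 0.3334 mm.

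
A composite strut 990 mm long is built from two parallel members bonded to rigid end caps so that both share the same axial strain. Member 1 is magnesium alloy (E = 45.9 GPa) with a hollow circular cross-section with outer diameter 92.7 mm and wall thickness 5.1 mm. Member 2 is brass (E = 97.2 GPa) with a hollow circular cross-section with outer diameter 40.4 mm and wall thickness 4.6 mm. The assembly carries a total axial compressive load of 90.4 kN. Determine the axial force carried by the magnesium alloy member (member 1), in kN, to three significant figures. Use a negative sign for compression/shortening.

A_1 = 1404 mm².
A_2 = 517.4 mm².
Equal strain + equilibrium ⇒ each member carries load in proportion to AE: A₁E₁ = 64420000 N, A₂E₂ = 50290000 N, ΣAE = 114700000 N.
F₁ = P·A₁E₁/ΣAE = -90400·64420000/114700000 = -50770 N.

-50.8 kN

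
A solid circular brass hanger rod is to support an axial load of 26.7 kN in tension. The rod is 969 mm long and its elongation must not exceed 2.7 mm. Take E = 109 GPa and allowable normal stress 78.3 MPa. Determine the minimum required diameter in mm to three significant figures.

Required area A ≥ P/σ_allow = 26700/78.3 = 341 mm².
For a solid circular section, d ≥ √(4A/π) = 20.84 mm.
Elongation limit: A ≥ PL/(Eδ_allow) = 26700·969/(109000·2.7) = 87.91 mm² ⇒ d ≥ 10.58 mm.
The stress limit governs.

20.8 mm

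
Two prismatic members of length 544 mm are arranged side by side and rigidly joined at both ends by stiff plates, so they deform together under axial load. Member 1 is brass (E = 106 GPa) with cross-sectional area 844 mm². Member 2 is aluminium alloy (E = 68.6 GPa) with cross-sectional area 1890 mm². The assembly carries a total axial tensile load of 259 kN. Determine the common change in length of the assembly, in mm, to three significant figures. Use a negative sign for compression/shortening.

0.643 mm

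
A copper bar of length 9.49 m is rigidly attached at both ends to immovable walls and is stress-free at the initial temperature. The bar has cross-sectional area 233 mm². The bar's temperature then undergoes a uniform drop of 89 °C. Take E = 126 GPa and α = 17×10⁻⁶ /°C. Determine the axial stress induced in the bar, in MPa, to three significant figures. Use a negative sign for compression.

191 MPa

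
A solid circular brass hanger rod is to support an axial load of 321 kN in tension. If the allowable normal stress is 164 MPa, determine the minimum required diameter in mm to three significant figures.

49.9 mm

Required area A ≥ P/σ_allow = 321000/164 = 1957 mm².
For a solid circular section, d ≥ √(4A/π) = 49.92 mm.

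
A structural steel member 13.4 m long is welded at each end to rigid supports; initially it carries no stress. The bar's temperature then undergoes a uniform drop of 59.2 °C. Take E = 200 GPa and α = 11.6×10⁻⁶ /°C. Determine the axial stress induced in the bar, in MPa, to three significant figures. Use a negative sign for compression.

137 MPa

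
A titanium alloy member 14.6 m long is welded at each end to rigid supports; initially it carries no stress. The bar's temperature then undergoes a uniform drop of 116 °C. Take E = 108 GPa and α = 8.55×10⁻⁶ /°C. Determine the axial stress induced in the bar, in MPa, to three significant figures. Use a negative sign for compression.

Free thermal expansion αLΔT = 8.55e-6 · 14600 · -116 = -14.48 mm.
The walls impose strain ε = −(-14.48)/14600 = 9.9180e-04; σ = Eε = 108000 · 9.9180e-04 = 107.1 MPa.

107 MPa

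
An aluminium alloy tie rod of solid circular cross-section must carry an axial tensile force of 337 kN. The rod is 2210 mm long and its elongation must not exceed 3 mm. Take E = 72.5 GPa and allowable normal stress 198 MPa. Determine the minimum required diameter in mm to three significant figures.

Required area A ≥ P/σ_allow = 337000/198 = 1702 mm².
For a solid circular section, d ≥ √(4A/π) = 46.55 mm.
Elongation limit: A ≥ PL/(Eδ_allow) = 337000·2210/(72500·3) = 3424 mm² ⇒ d ≥ 66.03 mm.
The elongation limit governs.

66.0 mm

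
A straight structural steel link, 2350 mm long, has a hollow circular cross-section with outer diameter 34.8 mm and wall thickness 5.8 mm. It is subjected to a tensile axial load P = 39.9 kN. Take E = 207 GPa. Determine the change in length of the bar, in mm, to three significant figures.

A = 528.4 mm².
δ_mech = NL/(AE) = 39900·2350/(528.4·207000) = 0.8572 mm.

0.857 mm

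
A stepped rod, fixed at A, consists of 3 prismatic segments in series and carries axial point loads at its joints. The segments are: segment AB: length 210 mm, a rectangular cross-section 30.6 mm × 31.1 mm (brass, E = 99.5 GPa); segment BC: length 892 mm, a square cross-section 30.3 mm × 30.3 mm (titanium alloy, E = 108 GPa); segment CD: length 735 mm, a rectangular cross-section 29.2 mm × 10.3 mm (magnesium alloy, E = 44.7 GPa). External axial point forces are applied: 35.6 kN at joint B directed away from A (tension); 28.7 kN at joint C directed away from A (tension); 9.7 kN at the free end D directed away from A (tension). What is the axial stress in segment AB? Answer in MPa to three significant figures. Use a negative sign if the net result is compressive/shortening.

77.8 MPa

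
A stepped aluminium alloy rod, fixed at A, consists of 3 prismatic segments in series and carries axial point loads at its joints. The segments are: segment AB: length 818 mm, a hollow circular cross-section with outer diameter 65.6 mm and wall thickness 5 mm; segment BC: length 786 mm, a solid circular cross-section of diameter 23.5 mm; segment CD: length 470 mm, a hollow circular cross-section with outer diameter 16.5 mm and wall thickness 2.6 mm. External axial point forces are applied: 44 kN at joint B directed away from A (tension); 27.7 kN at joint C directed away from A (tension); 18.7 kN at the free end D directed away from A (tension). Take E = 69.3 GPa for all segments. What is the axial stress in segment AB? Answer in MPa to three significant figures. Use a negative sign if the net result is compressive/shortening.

Internal axial forces (sectioning from the free end, tension +): N_CD = 18.7 kN, N_BC = 46.4 kN, N_AB = 90.4 kN.
A_AB = 951.9 mm².
σ_AB = N_AB/A_AB = 90400/951.9 = 94.97 MPa.

95.0 MPa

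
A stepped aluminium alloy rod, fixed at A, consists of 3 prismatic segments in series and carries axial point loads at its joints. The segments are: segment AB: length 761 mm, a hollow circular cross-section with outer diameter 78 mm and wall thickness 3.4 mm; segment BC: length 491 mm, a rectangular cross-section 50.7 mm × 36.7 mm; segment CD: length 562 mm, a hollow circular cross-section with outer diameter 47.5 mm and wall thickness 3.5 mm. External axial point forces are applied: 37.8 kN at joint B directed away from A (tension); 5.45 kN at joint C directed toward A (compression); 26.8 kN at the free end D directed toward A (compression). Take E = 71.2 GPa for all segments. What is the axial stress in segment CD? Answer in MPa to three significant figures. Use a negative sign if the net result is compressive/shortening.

-55.4 MPa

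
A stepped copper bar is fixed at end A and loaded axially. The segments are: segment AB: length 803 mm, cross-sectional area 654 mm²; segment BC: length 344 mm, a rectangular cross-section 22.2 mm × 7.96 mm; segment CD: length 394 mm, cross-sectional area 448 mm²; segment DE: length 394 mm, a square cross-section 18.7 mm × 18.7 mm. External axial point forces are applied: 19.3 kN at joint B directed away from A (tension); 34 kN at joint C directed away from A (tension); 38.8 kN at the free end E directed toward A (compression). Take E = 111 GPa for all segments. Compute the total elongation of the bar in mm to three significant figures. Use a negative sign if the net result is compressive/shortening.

-0.625 mm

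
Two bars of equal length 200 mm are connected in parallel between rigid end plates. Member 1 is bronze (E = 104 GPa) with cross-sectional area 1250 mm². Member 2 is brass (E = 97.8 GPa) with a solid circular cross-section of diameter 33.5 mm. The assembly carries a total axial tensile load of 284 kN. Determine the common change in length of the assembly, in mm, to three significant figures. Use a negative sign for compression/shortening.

A_2 = 881.4 mm².
Equal strain + equilibrium ⇒ each member carries load in proportion to AE: A₁E₁ = 130000000 N, A₂E₂ = 86200000 N, ΣAE = 216200000 N.
δ = PL/ΣAE = 284000·200/216200000 = 0.2627 mm.

0.263 mm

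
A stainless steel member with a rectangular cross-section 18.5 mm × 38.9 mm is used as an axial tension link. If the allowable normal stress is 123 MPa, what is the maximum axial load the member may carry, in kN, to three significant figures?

88.5 kN

A = 719.6 mm².
P_max = σ_allow · A = 123 · 719.6 = 88520 N = 88.52 kN.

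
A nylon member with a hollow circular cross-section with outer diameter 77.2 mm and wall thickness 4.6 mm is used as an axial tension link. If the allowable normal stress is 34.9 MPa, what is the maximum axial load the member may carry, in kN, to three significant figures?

36.6 kN

A = 1049 mm².
P_max = σ_allow · A = 34.9 · 1049 = 36620 N = 36.62 kN.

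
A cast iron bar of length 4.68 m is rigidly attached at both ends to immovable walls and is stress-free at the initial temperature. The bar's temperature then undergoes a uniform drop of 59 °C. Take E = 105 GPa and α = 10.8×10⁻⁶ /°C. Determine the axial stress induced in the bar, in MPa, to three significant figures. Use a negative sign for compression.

Free thermal expansion αLΔT = 10.8e-6 · 4680 · -59 = -2.982 mm.
The walls impose strain ε = −(-2.982)/4680 = 6.3720e-04; σ = Eε = 105000 · 6.3720e-04 = 66.91 MPa.

66.9 MPa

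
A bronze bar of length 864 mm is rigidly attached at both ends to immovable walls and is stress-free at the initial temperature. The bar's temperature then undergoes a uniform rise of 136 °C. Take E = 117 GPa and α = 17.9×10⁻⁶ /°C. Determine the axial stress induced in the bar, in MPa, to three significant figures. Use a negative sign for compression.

Free thermal expansion αLΔT = 17.9e-6 · 864 · 136 = 2.103 mm.
The walls impose strain ε = −(2.103)/864 = -2.4344e-03; σ = Eε = 117000 · -2.4344e-03 = -284.8 MPa.

-285 MPa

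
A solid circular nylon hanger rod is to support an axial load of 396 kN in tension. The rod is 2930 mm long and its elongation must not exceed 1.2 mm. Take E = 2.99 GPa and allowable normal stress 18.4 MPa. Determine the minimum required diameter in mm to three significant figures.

Required area A ≥ P/σ_allow = 396000/18.4 = 21520 mm².
For a solid circular section, d ≥ √(4A/π) = 165.5 mm.
Elongation limit: A ≥ PL/(Eδ_allow) = 396000·2930/(2990·1.2) = 323400 mm² ⇒ d ≥ 641.7 mm.
The elongation limit governs.

642 mm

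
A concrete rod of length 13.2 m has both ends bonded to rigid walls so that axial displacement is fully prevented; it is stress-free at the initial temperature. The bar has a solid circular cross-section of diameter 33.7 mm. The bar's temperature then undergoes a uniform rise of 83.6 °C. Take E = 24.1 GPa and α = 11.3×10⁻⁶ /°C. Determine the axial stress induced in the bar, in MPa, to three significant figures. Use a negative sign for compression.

-22.8 MPa

Free thermal expansion αLΔT = 11.3e-6 · 13200 · 83.6 = 12.47 mm.
The walls impose strain ε = −(12.47)/13200 = -9.4468e-04; σ = Eε = 24100 · -9.4468e-04 = -22.77 MPa.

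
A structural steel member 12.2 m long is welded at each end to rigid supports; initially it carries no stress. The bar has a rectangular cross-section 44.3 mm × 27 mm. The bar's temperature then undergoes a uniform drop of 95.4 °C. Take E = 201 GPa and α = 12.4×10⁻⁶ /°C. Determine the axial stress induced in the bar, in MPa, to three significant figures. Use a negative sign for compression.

238 MPa

Free thermal expansion αLΔT = 12.4e-6 · 12200 · -95.4 = -14.43 mm.
The walls impose strain ε = −(-14.43)/12200 = 1.1830e-03; σ = Eε = 201000 · 1.1830e-03 = 237.8 MPa.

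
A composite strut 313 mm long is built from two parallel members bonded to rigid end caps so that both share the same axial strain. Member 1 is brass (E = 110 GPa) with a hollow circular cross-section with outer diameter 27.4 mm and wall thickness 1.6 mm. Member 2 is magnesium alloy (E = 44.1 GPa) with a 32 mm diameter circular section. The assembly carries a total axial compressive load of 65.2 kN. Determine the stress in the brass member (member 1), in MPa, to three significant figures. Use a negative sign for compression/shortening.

A_1 = 129.7 mm².
A_2 = 804.2 mm².
Equal strain + equilibrium ⇒ each member carries load in proportion to AE: A₁E₁ = 14270000 N, A₂E₂ = 35470000 N, ΣAE = 49730000 N.
σ₁ = P·E₁/ΣAE = -65200·110000/49730000 = -144.2 MPa.

-144 MPa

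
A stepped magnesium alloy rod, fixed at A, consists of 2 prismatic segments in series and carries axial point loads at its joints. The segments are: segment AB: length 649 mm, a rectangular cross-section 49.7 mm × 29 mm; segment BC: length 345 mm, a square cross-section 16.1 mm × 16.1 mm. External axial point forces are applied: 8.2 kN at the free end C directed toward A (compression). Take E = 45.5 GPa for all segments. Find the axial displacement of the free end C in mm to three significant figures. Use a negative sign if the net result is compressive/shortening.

Internal axial forces (sectioning from the free end, tension +): N_BC = -8.2 kN, N_AB = -8.2 kN.
A_AB = 1441 mm².
A_BC = 259.2 mm².
δ_AB = -8200·649/(1441·45500) = -0.08115 mm
δ_BC = -8200·345/(259.2·45500) = -0.2399 mm
δ = Σδ_i = -0.321 mm.

-0.321 mm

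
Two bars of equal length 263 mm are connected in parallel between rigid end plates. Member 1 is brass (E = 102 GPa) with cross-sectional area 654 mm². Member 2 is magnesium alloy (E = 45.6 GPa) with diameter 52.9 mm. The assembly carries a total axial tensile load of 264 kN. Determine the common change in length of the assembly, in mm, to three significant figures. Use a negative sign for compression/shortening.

A_2 = 2198 mm².
Equal strain + equilibrium ⇒ each member carries load in proportion to AE: A₁E₁ = 66710000 N, A₂E₂ = 100200000 N, ΣAE = 166900000 N.
δ = PL/ΣAE = 264000·263/166900000 = 0.4159 mm.

0.416 mm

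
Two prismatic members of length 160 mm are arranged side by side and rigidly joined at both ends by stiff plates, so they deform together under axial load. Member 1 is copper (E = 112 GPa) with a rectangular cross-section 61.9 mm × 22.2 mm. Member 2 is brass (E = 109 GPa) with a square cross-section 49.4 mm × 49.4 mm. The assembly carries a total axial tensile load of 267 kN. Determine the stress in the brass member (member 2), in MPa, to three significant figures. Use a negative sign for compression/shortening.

69.3 MPa

A_1 = 1374 mm².
A_2 = 2440 mm².
Equal strain + equilibrium ⇒ each member carries load in proportion to AE: A₁E₁ = 153900000 N, A₂E₂ = 266000000 N, ΣAE = 419900000 N.
σ₂ = P·E₂/ΣAE = 267000·109000/419900000 = 69.31 MPa.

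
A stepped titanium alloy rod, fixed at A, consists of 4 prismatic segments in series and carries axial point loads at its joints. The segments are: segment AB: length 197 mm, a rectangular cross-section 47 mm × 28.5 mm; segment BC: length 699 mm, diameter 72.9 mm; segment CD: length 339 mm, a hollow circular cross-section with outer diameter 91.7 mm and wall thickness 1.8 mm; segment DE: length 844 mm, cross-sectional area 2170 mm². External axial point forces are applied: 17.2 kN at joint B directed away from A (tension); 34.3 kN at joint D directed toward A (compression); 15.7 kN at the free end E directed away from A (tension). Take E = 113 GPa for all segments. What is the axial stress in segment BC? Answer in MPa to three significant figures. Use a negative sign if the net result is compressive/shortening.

-4.46 MPa

Internal axial forces (sectioning from the free end, tension +): N_DE = 15.7 kN, N_CD = -18.6 kN, N_BC = -18.6 kN, N_AB = -1.4 kN.
A_BC = 4174 mm².
σ_BC = N_BC/A_BC = -18600/4174 = -4.456 MPa.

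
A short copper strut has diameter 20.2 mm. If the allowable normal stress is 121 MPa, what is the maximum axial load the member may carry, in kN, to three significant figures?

A = 320.5 mm².
P_max = σ_allow · A = 121 · 320.5 = 38780 N = 38.78 kN.

38.8 kN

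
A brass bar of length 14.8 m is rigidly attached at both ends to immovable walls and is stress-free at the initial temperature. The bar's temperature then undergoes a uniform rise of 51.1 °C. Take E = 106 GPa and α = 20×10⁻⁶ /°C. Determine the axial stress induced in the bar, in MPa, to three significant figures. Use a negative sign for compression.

Free thermal expansion αLΔT = 20e-6 · 14800 · 51.1 = 15.13 mm.
The walls impose strain ε = −(15.13)/14800 = -1.0220e-03; σ = Eε = 106000 · -1.0220e-03 = -108.3 MPa.

-108 MPa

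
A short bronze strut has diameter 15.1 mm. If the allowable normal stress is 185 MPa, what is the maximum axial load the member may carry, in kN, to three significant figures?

A = 179.1 mm².
P_max = σ_allow · A = 185 · 179.1 = 33130 N = 33.13 kN.

33.1 kN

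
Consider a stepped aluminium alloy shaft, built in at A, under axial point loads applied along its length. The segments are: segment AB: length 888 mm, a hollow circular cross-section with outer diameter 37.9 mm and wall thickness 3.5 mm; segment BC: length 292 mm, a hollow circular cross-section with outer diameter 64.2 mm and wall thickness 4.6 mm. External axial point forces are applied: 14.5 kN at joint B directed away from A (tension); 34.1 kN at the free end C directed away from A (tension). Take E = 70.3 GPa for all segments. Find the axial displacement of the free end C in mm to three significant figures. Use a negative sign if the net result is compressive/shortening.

Internal axial forces (sectioning from the free end, tension +): N_BC = 34.1 kN, N_AB = 48.6 kN.
A_AB = 378.2 mm².
A_BC = 861.3 mm².
δ_AB = 48600·888/(378.2·70300) = 1.623 mm
δ_BC = 34100·292/(861.3·70300) = 0.1644 mm
δ = Σδ_i = 1.787 mm.

1.79 mm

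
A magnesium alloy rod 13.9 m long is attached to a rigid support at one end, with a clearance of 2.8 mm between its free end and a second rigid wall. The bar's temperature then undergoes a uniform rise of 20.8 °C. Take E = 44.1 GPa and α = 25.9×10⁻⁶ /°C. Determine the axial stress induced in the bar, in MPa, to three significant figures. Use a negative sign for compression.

-14.9 MPa

Free thermal expansion αLΔT = 25.9e-6 · 13900 · 20.8 = 7.488 mm.
The walls engage after the gap closes; constrained expansion = 7.488 − 2.8 = 4.688 mm.
The walls impose strain ε = −(4.688)/13900 = -3.3728e-04; σ = Eε = 44100 · -3.3728e-04 = -14.87 MPa.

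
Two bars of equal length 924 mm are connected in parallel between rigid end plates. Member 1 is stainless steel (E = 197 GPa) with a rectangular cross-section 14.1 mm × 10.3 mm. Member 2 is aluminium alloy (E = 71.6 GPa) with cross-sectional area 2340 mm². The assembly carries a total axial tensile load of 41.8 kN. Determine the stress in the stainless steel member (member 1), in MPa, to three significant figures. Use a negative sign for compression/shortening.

42.0 MPa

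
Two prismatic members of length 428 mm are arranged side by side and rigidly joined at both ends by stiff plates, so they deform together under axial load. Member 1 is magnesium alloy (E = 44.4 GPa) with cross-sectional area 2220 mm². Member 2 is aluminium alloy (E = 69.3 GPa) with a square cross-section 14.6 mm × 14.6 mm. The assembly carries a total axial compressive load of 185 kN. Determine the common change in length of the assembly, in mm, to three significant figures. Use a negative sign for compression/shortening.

A_2 = 213.2 mm².
Equal strain + equilibrium ⇒ each member carries load in proportion to AE: A₁E₁ = 98570000 N, A₂E₂ = 14770000 N, ΣAE = 113300000 N.
δ = PL/ΣAE = -185000·428/113300000 = -0.6986 mm.

-0.699 mm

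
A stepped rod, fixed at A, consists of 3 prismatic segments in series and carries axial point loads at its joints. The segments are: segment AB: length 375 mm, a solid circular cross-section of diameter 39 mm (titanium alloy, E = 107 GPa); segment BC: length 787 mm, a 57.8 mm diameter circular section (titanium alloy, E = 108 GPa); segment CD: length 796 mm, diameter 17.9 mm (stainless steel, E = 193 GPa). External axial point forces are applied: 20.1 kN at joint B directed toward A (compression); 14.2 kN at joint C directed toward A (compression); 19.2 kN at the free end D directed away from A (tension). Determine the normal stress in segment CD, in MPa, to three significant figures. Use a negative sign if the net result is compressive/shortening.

76.3 MPa

Internal axial forces (sectioning from the free end, tension +): N_CD = 19.2 kN, N_BC = 5 kN, N_AB = -15.1 kN.
A_CD = 251.6 mm².
σ_CD = N_CD/A_CD = 19200/251.6 = 76.3 MPa.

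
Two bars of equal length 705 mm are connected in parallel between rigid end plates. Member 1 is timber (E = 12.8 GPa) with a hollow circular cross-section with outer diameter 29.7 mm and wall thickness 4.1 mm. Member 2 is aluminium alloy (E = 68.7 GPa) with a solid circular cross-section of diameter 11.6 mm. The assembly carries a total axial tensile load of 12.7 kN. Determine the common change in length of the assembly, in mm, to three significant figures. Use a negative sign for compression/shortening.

0.780 mm

A_1 = 329.7 mm².
A_2 = 105.7 mm².
Equal strain + equilibrium ⇒ each member carries load in proportion to AE: A₁E₁ = 4221000 N, A₂E₂ = 7260000 N, ΣAE = 11480000 N.
δ = PL/ΣAE = 12700·705/11480000 = 0.7798 mm.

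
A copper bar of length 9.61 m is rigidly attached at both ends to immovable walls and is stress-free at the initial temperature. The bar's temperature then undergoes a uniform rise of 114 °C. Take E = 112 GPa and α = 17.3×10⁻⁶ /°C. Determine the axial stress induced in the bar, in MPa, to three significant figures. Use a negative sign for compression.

Free thermal expansion αLΔT = 17.3e-6 · 9610 · 114 = 18.95 mm.
The walls impose strain ε = −(18.95)/9610 = -1.9722e-03; σ = Eε = 112000 · -1.9722e-03 = -220.9 MPa.

-221 MPa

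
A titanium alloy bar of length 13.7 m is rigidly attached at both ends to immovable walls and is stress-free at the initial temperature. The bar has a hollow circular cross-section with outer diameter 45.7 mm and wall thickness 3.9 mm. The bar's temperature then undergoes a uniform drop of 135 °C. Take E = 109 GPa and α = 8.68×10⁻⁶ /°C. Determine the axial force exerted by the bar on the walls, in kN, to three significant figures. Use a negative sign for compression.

65.4 kN

Free thermal expansion αLΔT = 8.68e-6 · 13700 · -135 = -16.05 mm.
The walls impose strain ε = −(-16.05)/13700 = 1.1718e-03; σ = Eε = 109000 · 1.1718e-03 = 127.7 MPa.
Wall reaction R = σ·A = 127.7·512.1 = 65410 N = 65.41 kN.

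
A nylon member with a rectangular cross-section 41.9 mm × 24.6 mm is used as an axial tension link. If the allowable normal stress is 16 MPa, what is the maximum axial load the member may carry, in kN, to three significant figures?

A = 1031 mm².
P_max = σ_allow · A = 16 · 1031 = 16490 N = 16.49 kN.

16.5 kN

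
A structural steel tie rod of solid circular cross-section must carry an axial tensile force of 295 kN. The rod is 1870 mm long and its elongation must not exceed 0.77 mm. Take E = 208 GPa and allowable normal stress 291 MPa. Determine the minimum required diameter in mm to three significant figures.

Required area A ≥ P/σ_allow = 295000/291 = 1014 mm².
For a solid circular section, d ≥ √(4A/π) = 35.93 mm.
Elongation limit: A ≥ PL/(Eδ_allow) = 295000·1870/(208000·0.77) = 3444 mm² ⇒ d ≥ 66.22 mm.
The elongation limit governs.

66.2 mm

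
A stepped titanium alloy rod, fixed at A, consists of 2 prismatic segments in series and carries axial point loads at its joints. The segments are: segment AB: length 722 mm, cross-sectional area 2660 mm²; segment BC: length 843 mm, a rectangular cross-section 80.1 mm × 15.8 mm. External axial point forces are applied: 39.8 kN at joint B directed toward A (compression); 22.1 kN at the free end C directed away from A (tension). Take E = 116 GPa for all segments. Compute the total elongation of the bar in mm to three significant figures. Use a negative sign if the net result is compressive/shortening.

0.0855 mm

Internal axial forces (sectioning from the free end, tension +): N_BC = 22.1 kN, N_AB = -17.7 kN.
A_BC = 1266 mm².
δ_AB = -17700·722/(2660·116000) = -0.04142 mm
δ_BC = 22100·843/(1266·116000) = 0.1269 mm
δ = Σδ_i = 0.08549 mm.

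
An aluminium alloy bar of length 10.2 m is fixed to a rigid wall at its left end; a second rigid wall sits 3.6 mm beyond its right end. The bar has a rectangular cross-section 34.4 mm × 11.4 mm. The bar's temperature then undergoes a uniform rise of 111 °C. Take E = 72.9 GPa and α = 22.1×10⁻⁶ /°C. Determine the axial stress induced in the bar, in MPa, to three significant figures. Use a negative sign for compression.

Free thermal expansion αLΔT = 22.1e-6 · 10200 · 111 = 25.02 mm.
The walls engage after the gap closes; constrained expansion = 25.02 − 3.6 = 21.42 mm.
The walls impose strain ε = −(21.42)/10200 = -2.1002e-03; σ = Eε = 72900 · -2.1002e-03 = -153.1 MPa.

-153 MPa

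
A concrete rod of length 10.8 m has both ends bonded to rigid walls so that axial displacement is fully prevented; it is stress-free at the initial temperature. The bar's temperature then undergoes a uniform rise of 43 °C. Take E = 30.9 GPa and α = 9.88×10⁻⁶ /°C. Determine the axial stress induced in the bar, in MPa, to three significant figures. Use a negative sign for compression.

-13.1 MPa

Free thermal expansion αLΔT = 9.88e-6 · 10800 · 43 = 4.588 mm.
The walls impose strain ε = −(4.588)/10800 = -4.2484e-04; σ = Eε = 30900 · -4.2484e-04 = -13.13 MPa.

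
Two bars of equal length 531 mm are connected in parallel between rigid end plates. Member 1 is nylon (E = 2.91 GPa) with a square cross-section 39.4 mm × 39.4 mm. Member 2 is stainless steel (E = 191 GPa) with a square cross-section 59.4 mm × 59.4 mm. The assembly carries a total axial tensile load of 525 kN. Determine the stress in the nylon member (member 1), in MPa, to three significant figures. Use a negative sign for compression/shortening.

2.25 MPa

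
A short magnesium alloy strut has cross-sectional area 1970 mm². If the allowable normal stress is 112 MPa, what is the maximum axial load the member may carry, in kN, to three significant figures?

221 kN

P_max = σ_allow · A = 112 · 1970 = 220600 N = 220.6 kN.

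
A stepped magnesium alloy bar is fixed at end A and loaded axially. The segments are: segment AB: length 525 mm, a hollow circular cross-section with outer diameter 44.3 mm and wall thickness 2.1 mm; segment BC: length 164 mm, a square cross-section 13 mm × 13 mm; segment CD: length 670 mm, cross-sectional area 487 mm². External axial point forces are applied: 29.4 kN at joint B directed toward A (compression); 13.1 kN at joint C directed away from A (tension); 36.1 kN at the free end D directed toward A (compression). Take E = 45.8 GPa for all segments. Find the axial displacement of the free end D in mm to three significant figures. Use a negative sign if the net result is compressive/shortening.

-3.73 mm

Internal axial forces (sectioning from the free end, tension +): N_CD = -36.1 kN, N_BC = -23 kN, N_AB = -52.4 kN.
A_AB = 278.4 mm².
A_BC = 169 mm².
δ_AB = -52400·525/(278.4·45800) = -2.157 mm
δ_BC = -23000·164/(169·45800) = -0.4873 mm
δ_CD = -36100·670/(487·45800) = -1.084 mm
δ = Σδ_i = -3.729 mm.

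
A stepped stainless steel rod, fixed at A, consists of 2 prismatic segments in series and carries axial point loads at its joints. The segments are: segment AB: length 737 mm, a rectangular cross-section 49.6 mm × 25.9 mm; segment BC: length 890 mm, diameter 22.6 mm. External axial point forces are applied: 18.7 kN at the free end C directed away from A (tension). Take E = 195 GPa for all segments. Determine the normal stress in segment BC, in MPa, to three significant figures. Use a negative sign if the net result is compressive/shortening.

Internal axial forces (sectioning from the free end, tension +): N_BC = 18.7 kN, N_AB = 18.7 kN.
A_BC = 401.1 mm².
σ_BC = N_BC/A_BC = 18700/401.1 = 46.62 MPa.

46.6 MPa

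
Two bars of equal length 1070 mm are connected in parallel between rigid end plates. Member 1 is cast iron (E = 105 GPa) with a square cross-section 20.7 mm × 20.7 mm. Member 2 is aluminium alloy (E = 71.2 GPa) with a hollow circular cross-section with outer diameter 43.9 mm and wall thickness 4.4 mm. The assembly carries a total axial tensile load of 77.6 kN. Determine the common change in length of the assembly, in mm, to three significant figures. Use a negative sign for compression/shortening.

A_1 = 428.5 mm².
A_2 = 546 mm².
Equal strain + equilibrium ⇒ each member carries load in proportion to AE: A₁E₁ = 44990000 N, A₂E₂ = 38880000 N, ΣAE = 83870000 N.
δ = PL/ΣAE = 77600·1070/83870000 = 0.99 mm.

0.990 mm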